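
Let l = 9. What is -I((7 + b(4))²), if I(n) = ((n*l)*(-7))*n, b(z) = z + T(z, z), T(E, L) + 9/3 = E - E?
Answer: 258048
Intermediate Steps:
T(E, L) = -3 (T(E, L) = -3 + (E - E) = -3 + 0 = -3)
b(z) = -3 + z (b(z) = z - 3 = -3 + z)
I(n) = -63*n² (I(n) = ((n*9)*(-7))*n = ((9*n)*(-7))*n = (-63*n)*n = -63*n²)
-I((7 + b(4))²) = -(-63)*((7 + (-3 + 4))²)² = -(-63)*((7 + 1)²)² = -(-63)*(8²)² = -(-63)*64² = -(-63)*4096 = -1*(-258048) = 258048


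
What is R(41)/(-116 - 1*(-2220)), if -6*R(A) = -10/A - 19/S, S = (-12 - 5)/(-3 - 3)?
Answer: 1211/2199732 ≈ 0.00055052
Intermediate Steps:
S = 17/6 (S = -17/(-6) = -17*(-1/6) = 17/6 ≈ 2.8333)
R(A) = 19/17 + 5/(3*A) (R(A) = -(-10/A - 19/17/6)/6 = -(-10/A - 19*6/17)/6 = -(-10/A - 114/17)/6 = -(-114/17 - 10/A)/6 = 19/17 + 5/(3*A))
R(41)/(-116 - 1*(-2220)) = ((1/51)*(85 + 57*41)/41)/(-116 - 1*(-2220)) = ((1/51)*(1/41)*(85 + 2337))/(-116 + 2220) = ((1/51)*(1/41)*2422)/2104 = (2422/2091)*(1/2104) = 1211/2199732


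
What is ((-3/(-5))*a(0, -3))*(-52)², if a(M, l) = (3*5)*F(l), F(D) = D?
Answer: -73008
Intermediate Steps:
a(M, l) = 15*l (a(M, l) = (3*5)*l = 15*l)
((-3/(-5))*a(0, -3))*(-52)² = ((-3/(-5))*(15*(-3)))*(-52)² = (-3*(-⅕)*(-45))*2704 = ((⅗)*(-45))*2704 = -27*2704 = -73008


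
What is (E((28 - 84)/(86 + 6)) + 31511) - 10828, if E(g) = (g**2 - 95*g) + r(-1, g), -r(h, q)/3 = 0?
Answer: 10972093/529 ≈ 20741.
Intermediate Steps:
r(h, q) = 0 (r(h, q) = -3*0 = 0)
E(g) = g**2 - 95*g (E(g) = (g**2 - 95*g) + 0 = g**2 - 95*g)
(E((28 - 84)/(86 + 6)) + 31511) - 10828 = (((28 - 84)/(86 + 6))*(-95 + (28 - 84)/(86 + 6)) + 31511) - 10828 = ((-56/92)*(-95 - 56/92) + 31511) - 10828 = ((-56*1/92)*(-95 - 56*1/92) + 31511) - 10828 = (-14*(-95 - 14/23)/23 + 31511) - 10828 = (-14/23*(-2199/23) + 31511) - 10828 = (30786/529 + 31511) - 10828 = 16700105/529 - 10828 = 10972093/529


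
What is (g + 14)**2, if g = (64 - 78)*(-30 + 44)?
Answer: 33124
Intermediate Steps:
g = -196 (g = -14*14 = -196)
(g + 14)**2 = (-196 + 14)**2 = (-182)**2 = 33124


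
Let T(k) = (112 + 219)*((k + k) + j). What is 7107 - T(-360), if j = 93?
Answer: 214644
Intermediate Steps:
T(k) = 30783 + 662*k (T(k) = (112 + 219)*((k + k) + 93) = 331*(2*k + 93) = 331*(93 + 2*k) = 30783 + 662*k)
7107 - T(-360) = 7107 - (30783 + 662*(-360)) = 7107 - (30783 - 238320) = 7107 - 1*(-207537) = 7107 + 207537 = 214644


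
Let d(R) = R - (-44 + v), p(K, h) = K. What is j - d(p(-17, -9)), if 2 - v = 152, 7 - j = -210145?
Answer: 209975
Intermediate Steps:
j = 210152 (j = 7 - 1*(-210145) = 7 + 210145 = 210152)
v = -150 (v = 2 - 1*152 = 2 - 152 = -150)
d(R) = 194 + R (d(R) = R - (-44 - 150) = R - 1*(-194) = R + 194 = 194 + R)
j - d(p(-17, -9)) = 210152 - (194 - 17) = 210152 - 1*177 = 210152 - 177 = 209975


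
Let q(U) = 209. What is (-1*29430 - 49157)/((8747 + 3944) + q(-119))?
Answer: -78587/12900 ≈ -6.0920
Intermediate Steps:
(-1*29430 - 49157)/((8747 + 3944) + q(-119)) = (-1*29430 - 49157)/((8747 + 3944) + 209) = (-29430 - 49157)/(12691 + 209) = -78587/12900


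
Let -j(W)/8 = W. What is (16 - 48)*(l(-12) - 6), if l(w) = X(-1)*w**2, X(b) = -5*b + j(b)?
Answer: -59712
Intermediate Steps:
j(W) = -8*W
X(b) = -13*b (X(b) = -5*b - 8*b = -13*b)
l(w) = 13*w**2 (l(w) = (-13*(-1))*w**2 = 13*w**2)
(16 - 48)*(l(-12) - 6) = (16 - 48)*(13*(-12)**2 - 6) = -32*(13*144 - 6) = -32*(1872 - 6) = -32*1866 = -59712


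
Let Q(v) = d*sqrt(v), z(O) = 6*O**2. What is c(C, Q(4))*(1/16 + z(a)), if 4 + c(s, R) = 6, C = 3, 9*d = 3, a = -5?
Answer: 2401/8 ≈ 300.13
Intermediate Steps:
d = 1/3 (d = (1/9)*3 = 1/3 ≈ 0.33333)
Q(v) = sqrt(v)/3
c(s, R) = 2 (c(s, R) = -4 + 6 = 2)
c(C, Q(4))*(1/16 + z(a)) = 2*(1/16 + 6*(-5)**2) = 2*(1/16 + 6*25) = 2*(1/16 + 150) = 2*(2401/16) = 2401/8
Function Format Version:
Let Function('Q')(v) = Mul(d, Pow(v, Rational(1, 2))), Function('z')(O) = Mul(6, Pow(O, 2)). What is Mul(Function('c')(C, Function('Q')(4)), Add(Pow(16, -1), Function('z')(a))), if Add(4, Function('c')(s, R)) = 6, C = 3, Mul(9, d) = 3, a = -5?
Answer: Rational(2401, 8) ≈ 300.13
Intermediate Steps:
d = Rational(1, 3) (d = Mul(Rational(1, 9), 3) = Rational(1, 3) ≈ 0.33333)
Function('Q')(v) = Mul(Rational(1, 3), Pow(v, Rational(1, 2)))
Function('c')(s, R) = 2 (Function('c')(s, R) = Add(-4, 6) = 2)
Mul(Function('c')(C, Function('Q')(4)), Add(Pow(16, -1), Function('z')(a))) = Mul(2, Add(Pow(16, -1), Mul(6, Pow(-5, 2)))) = Mul(2, Add(Rational(1, 16), Mul(6, 25))) = Mul(2, Add(Rational(1, 16), 150)) = Mul(2, Rational(2401, 16)) = Rational(2401, 8)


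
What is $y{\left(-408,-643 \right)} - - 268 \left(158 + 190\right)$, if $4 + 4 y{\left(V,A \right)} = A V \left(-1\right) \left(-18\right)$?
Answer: $1273811$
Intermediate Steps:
$y{\left(V,A \right)} = -1 + \frac{9 A V}{2}$ ($y{\left(V,A \right)} = -1 + \frac{A V \left(-1\right) \left(-18\right)}{4} = -1 + \frac{- A V \left(-18\right)}{4} = -1 + \frac{18 A V}{4} = -1 + \frac{9 A V}{2}$)
$y{\left(-408,-643 \right)} - - 268 \left(158 + 190\right) = \left(-1 + \frac{9}{2} \left(-643\right) \left(-408\right)\right) - - 268 \left(158 + 190\right) = \left(-1 + 1180548\right) - \left(-268\right) 348 = 1180547 - -93264 = 1180547 + 93264 = 1273811$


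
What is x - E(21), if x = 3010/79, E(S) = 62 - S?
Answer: -229/79 ≈ -2.8987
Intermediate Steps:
x = 3010/79 (x = 3010*(1/79) = 3010/79 ≈ 38.101)
x - E(21) = 3010/79 - (62 - 1*21) = 3010/79 - (62 - 21) = 3010/79 - 1*41 = 3010/79 - 41 = -229/79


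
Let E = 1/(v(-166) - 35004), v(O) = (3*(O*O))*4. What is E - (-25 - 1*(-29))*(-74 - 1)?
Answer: 88700401/295668 ≈ 300.00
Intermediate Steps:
v(O) = 12*O² (v(O) = (3*O²)*4 = 12*O²)
E = 1/295668 (E = 1/(12*(-166)² - 35004) = 1/(12*27556 - 35004) = 1/(330672 - 35004) = 1/295668 ≈ 3.3822e-6)
E - (-25 - 1*(-29))*(-74 - 1) = 1/295668 - (-25 - 1*(-29))*(-74 - 1) = 1/295668 - (-25 + 29)*(-75) = 1/295668 - 4*(-75) = 1/295668 - 1*(-300) = 1/295668 + 300 = 88700401/295668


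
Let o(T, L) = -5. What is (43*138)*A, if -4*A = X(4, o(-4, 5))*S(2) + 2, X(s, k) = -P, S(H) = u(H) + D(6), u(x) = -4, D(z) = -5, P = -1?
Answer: 20769/2 ≈ 10385.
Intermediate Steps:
S(H) = -9 (S(H) = -4 - 5 = -9)
X(s, k) = 1 (X(s, k) = -1*(-1) = 1)
A = 7/4 (A = -(1*(-9) + 2)/4 = -(-9 + 2)/4 = -1/4*(-7) = 7/4 ≈ 1.7500)
(43*138)*A = (43*138)*(7/4) = 5934*(7/4) = 20769/2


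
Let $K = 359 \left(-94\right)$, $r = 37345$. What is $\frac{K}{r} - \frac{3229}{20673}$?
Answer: $- \frac{818218063}{772033185} \approx -1.0598$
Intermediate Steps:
$K = -33746$
$\frac{K}{r} - \frac{3229}{20673} = - \frac{33746}{37345} - \frac{3229}{20673} = - \frac{818218063}{772033185}$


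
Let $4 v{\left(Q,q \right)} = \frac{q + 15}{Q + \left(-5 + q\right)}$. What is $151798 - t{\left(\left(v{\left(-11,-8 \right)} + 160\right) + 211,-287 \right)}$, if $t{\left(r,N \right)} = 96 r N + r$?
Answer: $\frac{995636167}{96} \approx 1.0371 \cdot 10^{7}$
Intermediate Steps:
$v{\left(Q,q \right)} = \frac{15 + q}{4 \left(-5 + Q + q\right)}$ ($v{\left(Q,q \right)} = \frac{\left(q + 15\right) \frac{1}{Q + \left(-5 + q\right)}}{4} = \frac{\left(15 + q\right) \frac{1}{-5 + Q + q}}{4} = \frac{\frac{1}{-5 + Q + q} \left(15 + q\right)}{4} = \frac{15 + q}{4 \left(-5 + Q + q\right)}$)
$t{\left(r,N \right)} = r + 96 N r$ ($t{\left(r,N \right)} = 96 N r + r = r + 96 N r$)
$151798 - t{\left(\left(v{\left(-11,-8 \right)} + 160\right) + 211,-287 \right)} = 151798 - \left(\left(\frac{15 - 8}{4 \left(-5 - 11 - 8\right)} + 160\right) + 211\right) \left(1 + 96 \left(-287\right)\right) = 151798 - \left(\left(\frac{1}{4} \frac{1}{-24} \cdot 7 + 160\right) + 211\right) \left(1 - 27552\right) = 151798 - \left(\left(\frac{1}{4} \left(- \frac{1}{24}\right) 7 + 160\right) + 211\right) \left(-27551\right) = 151798 - \left(\left(- \frac{7}{96} + 160\right) + 211\right) \left(-27551\right) = 151798 - \left(\frac{15353}{96} + 211\right) \left(-27551\right) = 151798 - \frac{35609}{96} \left(-27551\right) = 151798 - - \frac{981063559}{96} = 151798 + \frac{981063559}{96} = \frac{995636167}{96}$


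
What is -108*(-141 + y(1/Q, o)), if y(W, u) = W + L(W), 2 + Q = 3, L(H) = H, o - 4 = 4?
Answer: 15012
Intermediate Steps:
o = 8 (o = 4 + 4 = 8)
Q = 1 (Q = -2 + 3 = 1)
y(W, u) = 2*W (y(W, u) = W + W = 2*W)
-108*(-141 + y(1/Q, o)) = -108*(-141 + 2/1) = -108*(-141 + 2*1) = -108*(-141 + 2) = -108*(-139) = 15012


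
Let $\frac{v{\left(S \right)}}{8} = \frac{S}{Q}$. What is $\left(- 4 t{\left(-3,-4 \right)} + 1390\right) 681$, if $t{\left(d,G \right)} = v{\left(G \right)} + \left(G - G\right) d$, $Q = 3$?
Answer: $975646$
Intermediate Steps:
$v{\left(S \right)} = \frac{8 S}{3}$ ($v{\left(S \right)} = 8 \frac{S}{3} = \frac{8 S}{3}$)
$t{\left(d,G \right)} = \frac{8 G}{3}$ ($t{\left(d,G \right)} = \frac{8 G}{3} + \left(G - G\right) d = \frac{8 G}{3} + 0 d = \frac{8 G}{3} + 0 = \frac{8 G}{3}$)
$\left(- 4 t{\left(-3,-4 \right)} + 1390\right) 681 = \left(- 4 \cdot \frac{8}{3} \left(-4\right) + 1390\right) 681 = \left(\left(-4\right) \left(- \frac{32}{3}\right) + 1390\right) 681 = \left(\frac{128}{3} + 1390\right) 681 = \frac{4298}{3} \cdot 681 = 975646$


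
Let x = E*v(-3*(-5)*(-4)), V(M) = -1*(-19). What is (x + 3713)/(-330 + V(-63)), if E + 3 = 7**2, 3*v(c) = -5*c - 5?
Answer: -24709/933 ≈ -26.483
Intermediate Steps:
v(c) = -5/3 - 5*c/3 (v(c) = (-5*c - 5)/3 = (-5 - 5*c)/3 = -5/3 - 5*c/3)
V(M) = 19
E = 46 (E = -3 + 7**2 = -3 + 49 = 46)
x = 13570/3 (x = 46*(-5/3 - 5*(-3*(-5))*(-4)/3) = 46*(-5/3 - 25*(-4)) = 46*(-5/3 - 5/3*(-60)) = 46*(-5/3 + 100) = 46*(295/3) = 13570/3 ≈ 4523.3)
(x + 3713)/(-330 + V(-63)) = (13570/3 + 3713)/(-330 + 19) = (24709/3)/(-311) = (24709/3)*(-1/311) = -24709/933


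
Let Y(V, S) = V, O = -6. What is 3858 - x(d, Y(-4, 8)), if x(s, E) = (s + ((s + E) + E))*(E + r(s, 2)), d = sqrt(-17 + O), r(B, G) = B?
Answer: 3872 + 16*I*sqrt(23) ≈ 3872.0 + 76.733*I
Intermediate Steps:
d = I*sqrt(23) (d = sqrt(-17 - 6) = sqrt(-23) = I*sqrt(23) ≈ 4.7958*I)
x(s, E) = (E + s)*(2*E + 2*s) (x(s, E) = (s + ((s + E) + E))*(E + s) = (s + ((E + s) + E))*(E + s) = (s + (s + 2*E))*(E + s) = (2*E + 2*s)*(E + s) = (E + s)*(2*E + 2*s))
3858 - x(d, Y(-4, 8)) = 3858 - (2*(-4)**2 + 2*(I*sqrt(23))**2 + 4*(-4)*(I*sqrt(23))) = 3858 - (2*16 + 2*(-23) - 16*I*sqrt(23)) = 3858 - (32 - 46 - 16*I*sqrt(23)) = 3858 - (-14 - 16*I*sqrt(23)) = 3858 + (14 + 16*I*sqrt(23)) = 3872 + 16*I*sqrt(23)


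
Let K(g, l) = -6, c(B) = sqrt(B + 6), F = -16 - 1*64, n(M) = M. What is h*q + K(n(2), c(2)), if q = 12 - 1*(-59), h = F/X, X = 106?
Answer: -3158/53 ≈ -59.585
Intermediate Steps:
F = -80 (F = -16 - 64 = -80)
c(B) = sqrt(6 + B)
h = -40/53 (h = -80/106 = -80*1/106 = -40/53 ≈ -0.75472)
q = 71 (q = 12 + 59 = 71)
h*q + K(n(2), c(2)) = -40/53*71 - 6 = -2840/53 - 6 = -3158/53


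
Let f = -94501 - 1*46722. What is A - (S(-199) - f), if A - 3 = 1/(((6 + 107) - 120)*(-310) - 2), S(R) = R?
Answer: -305733527/2168 ≈ -1.4102e+5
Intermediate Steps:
f = -141223 (f = -94501 - 46722 = -141223)
A = 6505/2168 (A = 3 + 1/(((6 + 107) - 120)*(-310) - 2) = 3 + 1/((113 - 120)*(-310) - 2) = 3 + 1/(-7*(-310) - 2) = 3 + 1/(2170 - 2) = 3 + 1/2168 = 6505/2168 ≈ 3.0005)
A - (S(-199) - f) = 6505/2168 - (-199 - 1*(-141223)) = 6505/2168 - (-199 + 141223) = 6505/2168 - 1*141024 = 6505/2168 - 141024 = -305733527/2168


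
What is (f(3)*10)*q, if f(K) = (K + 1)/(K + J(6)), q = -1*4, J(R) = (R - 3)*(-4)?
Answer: 160/9 ≈ 17.778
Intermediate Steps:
J(R) = 12 - 4*R (J(R) = (-3 + R)*(-4) = 12 - 4*R)
q = -4
f(K) = (1 + K)/(-12 + K) (f(K) = (K + 1)/(K + (12 - 4*6)) = (1 + K)/(K + (12 - 24)) = (1 + K)/(K - 12) = (1 + K)/(-12 + K))
(f(3)*10)*q = (((1 + 3)/(-12 + 3))*10)*(-4) = ((4/(-9))*10)*(-4) = (-⅑*4*10)*(-4) = -4/9*10*(-4) = -40/9*(-4) = 160/9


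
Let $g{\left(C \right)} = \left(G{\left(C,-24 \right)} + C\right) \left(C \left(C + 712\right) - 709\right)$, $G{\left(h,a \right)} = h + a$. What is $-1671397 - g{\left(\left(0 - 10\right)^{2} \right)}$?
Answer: $-15837813$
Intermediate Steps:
$G{\left(h,a \right)} = a + h$
$g{\left(C \right)} = \left(-709 + C \left(712 + C\right)\right) \left(-24 + 2 C\right)$ ($g{\left(C \right)} = \left(\left(-24 + C\right) + C\right) \left(C \left(C + 712\right) - 709\right) = \left(-24 + 2 C\right) \left(C \left(712 + C\right) - 709\right) = \left(-24 + 2 C\right) \left(-709 + C \left(712 + C\right)\right) = \left(-709 + C \left(712 + C\right)\right) \left(-24 + 2 C\right)$)
$-1671397 - g{\left(\left(0 - 10\right)^{2} \right)} = -1671397 - \left(17016 - 18506 \left(0 - 10\right)^{2} + 2 \left(\left(0 - 10\right)^{2}\right)^{3} + 1400 \left(\left(0 - 10\right)^{2}\right)^{2}\right) = -1671397 - \left(17016 - 18506 \left(-10\right)^{2} + 2 \left(\left(-10\right)^{2}\right)^{3} + 1400 \left(\left(-10\right)^{2}\right)^{2}\right) = -1671397 - \left(17016 - 1850600 + 2 \cdot 100^{3} + 1400 \cdot 100^{2}\right) = -1671397 - \left(17016 - 1850600 + 2 \cdot 1000000 + 1400 \cdot 10000\right) = -1671397 - \left(17016 - 1850600 + 2000000 + 14000000\right) = -1671397 - 14166416 = -15837813$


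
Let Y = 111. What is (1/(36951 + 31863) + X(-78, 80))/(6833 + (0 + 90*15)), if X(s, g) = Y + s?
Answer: 324409/80443566 ≈ 0.0040328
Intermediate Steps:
X(s, g) = 111 + s
(1/(36951 + 31863) + X(-78, 80))/(6833 + (0 + 90*15)) = (1/(36951 + 31863) + (111 - 78))/(6833 + (0 + 90*15)) = (1/68814 + 33)/(6833 + (0 + 1350)) = (1/68814 + 33)/(6833 + 1350) = (2270863/68814)/8183 = (2270863/68814)*(1/8183) = 324409/80443566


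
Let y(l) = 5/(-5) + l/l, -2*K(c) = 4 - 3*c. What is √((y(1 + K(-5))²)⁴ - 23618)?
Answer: 7*I*√482 ≈ 153.68*I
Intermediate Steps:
K(c) = -2 + 3*c/2 (K(c) = -(4 - 3*c)/2 = -2 + 3*c/2)
y(l) = 0 (y(l) = 5*(-⅕) + 1 = -1 + 1 = 0)
√((y(1 + K(-5))²)⁴ - 23618) = √((0²)⁴ - 23618) = √(0⁴ - 23618) = √(0 - 23618) = √(-23618) = 7*I*√482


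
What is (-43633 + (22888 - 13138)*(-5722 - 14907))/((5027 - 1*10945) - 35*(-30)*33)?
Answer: -201176383/28732 ≈ -7001.8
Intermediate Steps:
(-43633 + (22888 - 13138)*(-5722 - 14907))/((5027 - 1*10945) - 35*(-30)*33) = (-43633 + 9750*(-20629))/((5027 - 10945) + 1050*33) = (-43633 - 201132750)/(-5918 + 34650) = -201176383/28732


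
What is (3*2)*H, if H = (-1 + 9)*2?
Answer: 96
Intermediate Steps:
H = 16 (H = 8*2 = 16)
(3*2)*H = (3*2)*16 = 6*16 = 96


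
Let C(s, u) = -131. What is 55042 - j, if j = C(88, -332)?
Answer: 55173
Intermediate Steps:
j = -131
55042 - j = 55042 - 1*(-131) = 55042 + 131 = 55173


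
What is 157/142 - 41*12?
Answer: -69707/142 ≈ -490.89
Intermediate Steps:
157/142 - 41*12 = 157*(1/142) - 492 = 157/142 - 492 = -69707/142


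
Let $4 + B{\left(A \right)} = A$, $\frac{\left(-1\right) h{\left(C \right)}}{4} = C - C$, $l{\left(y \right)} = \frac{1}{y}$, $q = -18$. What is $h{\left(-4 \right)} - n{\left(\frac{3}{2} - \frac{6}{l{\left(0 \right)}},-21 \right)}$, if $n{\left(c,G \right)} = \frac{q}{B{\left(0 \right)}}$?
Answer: $- \frac{9}{2} \approx -4.5$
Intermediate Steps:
$h{\left(C \right)} = 0$ ($h{\left(C \right)} = - 4 \left(C - C\right) = \left(-4\right) 0 = 0$)
$B{\left(A \right)} = -4 + A$
$n{\left(c,G \right)} = \frac{9}{2}$ ($n{\left(c,G \right)} = - \frac{18}{-4 + 0} = - \frac{18}{-4} = \left(-18\right) \left(- \frac{1}{4}\right) = \frac{9}{2}$)
$h{\left(-4 \right)} - n{\left(\frac{3}{2} - \frac{6}{l{\left(0 \right)}},-21 \right)} = 0 - \frac{9}{2} = - \frac{9}{2}$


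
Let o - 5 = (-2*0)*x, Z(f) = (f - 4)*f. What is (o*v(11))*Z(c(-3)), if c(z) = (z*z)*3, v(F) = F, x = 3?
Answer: 34155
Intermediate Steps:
c(z) = 3*z² (c(z) = z²*3 = 3*z²)
Z(f) = f*(-4 + f) (Z(f) = (-4 + f)*f = f*(-4 + f))
o = 5 (o = 5 - 2*0*3 = 5 + 0*3 = 5 + 0 = 5)
(o*v(11))*Z(c(-3)) = (5*11)*((3*(-3)²)*(-4 + 3*(-3)²)) = 55*((3*9)*(-4 + 3*9)) = 55*(27*(-4 + 27)) = 55*(27*23) = 55*621 = 34155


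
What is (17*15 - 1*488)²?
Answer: 54289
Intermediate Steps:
(17*15 - 1*488)² = (255 - 488)² = (-233)² = 54289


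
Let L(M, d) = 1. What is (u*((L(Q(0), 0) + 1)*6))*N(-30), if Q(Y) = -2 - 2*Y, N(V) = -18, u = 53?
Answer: -11448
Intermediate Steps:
(u*((L(Q(0), 0) + 1)*6))*N(-30) = (53*((1 + 1)*6))*(-18) = (53*(2*6))*(-18) = (53*12)*(-18) = 636*(-18) = -11448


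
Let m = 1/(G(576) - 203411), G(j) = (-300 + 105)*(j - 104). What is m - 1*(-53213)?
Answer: 15721834062/295451 ≈ 53213.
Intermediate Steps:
G(j) = 20280 - 195*j (G(j) = -195*(-104 + j) = 20280 - 195*j)
m = -1/295451 (m = 1/((20280 - 195*576) - 203411) = 1/((20280 - 112320) - 203411) = 1/(-92040 - 203411) = 1/(-295451) = -1/295451 ≈ -3.3847e-6)
m - 1*(-53213) = -1/295451 - 1*(-53213) = -1/295451 + 53213 = 15721834062/295451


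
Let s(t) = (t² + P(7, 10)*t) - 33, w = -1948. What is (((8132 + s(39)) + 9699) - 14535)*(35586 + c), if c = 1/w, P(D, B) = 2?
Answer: 168520632137/974 ≈ 1.7302e+8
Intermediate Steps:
s(t) = -33 + t² + 2*t (s(t) = (t² + 2*t) - 33 = -33 + t² + 2*t)
c = -1/1948 (c = 1/(-1948) = -1/1948 ≈ -0.00051335)
(((8132 + s(39)) + 9699) - 14535)*(35586 + c) = (((8132 + (-33 + 39² + 2*39)) + 9699) - 14535)*(35586 - 1/1948) = (((8132 + (-33 + 1521 + 78)) + 9699) - 14535)*(69321527/1948) = (((8132 + 1566) + 9699) - 14535)*(69321527/1948) = ((9698 + 9699) - 14535)*(69321527/1948) = (19397 - 14535)*(69321527/1948) = 4862*(69321527/1948) = 168520632137/974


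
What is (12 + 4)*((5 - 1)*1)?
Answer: 64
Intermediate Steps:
(12 + 4)*((5 - 1)*1) = 16*(4*1) = 16*4 = 64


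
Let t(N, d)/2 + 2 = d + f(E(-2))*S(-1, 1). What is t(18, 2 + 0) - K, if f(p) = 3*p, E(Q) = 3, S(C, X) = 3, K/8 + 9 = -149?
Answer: 1318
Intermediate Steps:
K = -1264 (K = -72 + 8*(-149) = -72 - 1192 = -1264)
t(N, d) = 50 + 2*d (t(N, d) = -4 + 2*(d + (3*3)*3) = -4 + 2*(d + 9*3) = -4 + 2*(d + 27) = -4 + 2*(27 + d) = -4 + (54 + 2*d) = 50 + 2*d)
t(18, 2 + 0) - K = (50 + 2*(2 + 0)) - 1*(-1264) = (50 + 2*2) + 1264 = (50 + 4) + 1264 = 54 + 1264 = 1318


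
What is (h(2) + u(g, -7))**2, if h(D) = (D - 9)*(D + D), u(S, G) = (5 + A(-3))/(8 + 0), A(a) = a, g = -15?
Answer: 12321/16 ≈ 770.06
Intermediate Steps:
u(S, G) = 1/4 (u(S, G) = (5 - 3)/(8 + 0) = 2/8 = 2*(1/8) = 1/4)
h(D) = 2*D*(-9 + D) (h(D) = (-9 + D)*(2*D) = 2*D*(-9 + D))
(h(2) + u(g, -7))**2 = (2*2*(-9 + 2) + 1/4)**2 = (2*2*(-7) + 1/4)**2 = (-28 + 1/4)**2 = (-111/4)**2 = 12321/16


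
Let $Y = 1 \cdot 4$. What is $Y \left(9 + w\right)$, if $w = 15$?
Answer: $96$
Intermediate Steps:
$Y = 4$
$Y \left(9 + w\right) = 4 \left(9 + 15\right) = 4 \cdot 24 = 96$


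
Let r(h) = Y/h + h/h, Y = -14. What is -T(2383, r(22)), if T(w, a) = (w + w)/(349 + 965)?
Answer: -2383/657 ≈ -3.6271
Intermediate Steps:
r(h) = 1 - 14/h (r(h) = -14/h + h/h = -14/h + 1 = 1 - 14/h)
T(w, a) = w/657 (T(w, a) = (2*w)/1314 = (2*w)*(1/1314) = w/657)
-T(2383, r(22)) = -2383/657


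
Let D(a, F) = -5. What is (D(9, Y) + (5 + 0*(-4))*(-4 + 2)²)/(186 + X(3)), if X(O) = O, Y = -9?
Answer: 5/63 ≈ 0.079365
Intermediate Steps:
(D(9, Y) + (5 + 0*(-4))*(-4 + 2)²)/(186 + X(3)) = (-5 + (5 + 0*(-4))*(-4 + 2)²)/(186 + 3) = (-5 + (5 + 0)*(-2)²)/189 = (-5 + 5*4)*(1/189) = (-5 + 20)*(1/189) = 15*(1/189) = 5/63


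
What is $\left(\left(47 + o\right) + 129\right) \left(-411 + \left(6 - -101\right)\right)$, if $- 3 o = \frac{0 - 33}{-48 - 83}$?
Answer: $- \frac{7005680}{131} \approx -53479.0$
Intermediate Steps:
$o = - \frac{11}{131}$ ($o = - \frac{\left(0 - 33\right) \frac{1}{-48 - 83}}{3} = - \frac{\left(-33\right) \frac{1}{-131}}{3} = - \frac{\left(-33\right) \left(- \frac{1}{131}\right)}{3} = \left(- \frac{1}{3}\right) \frac{33}{131} = - \frac{11}{131} \approx -0.083969$)
$\left(\left(47 + o\right) + 129\right) \left(-411 + \left(6 - -101\right)\right) = \left(\left(47 - \frac{11}{131}\right) + 129\right) \left(-411 + \left(6 - -101\right)\right) = \left(\frac{6146}{131} + 129\right) \left(-411 + \left(6 + 101\right)\right) = \frac{23045 \left(-411 + 107\right)}{131} = \frac{23045}{131} \left(-304\right) = - \frac{7005680}{131}$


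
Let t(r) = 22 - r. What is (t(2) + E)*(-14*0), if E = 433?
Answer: 0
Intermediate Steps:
(t(2) + E)*(-14*0) = ((22 - 1*2) + 433)*(-14*0) = ((22 - 2) + 433)*0 = (20 + 433)*0 = 453*0 = 0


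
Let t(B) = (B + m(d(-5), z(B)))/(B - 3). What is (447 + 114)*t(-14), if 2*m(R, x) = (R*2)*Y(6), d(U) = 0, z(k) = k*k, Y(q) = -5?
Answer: 462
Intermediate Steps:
z(k) = k**2
m(R, x) = -5*R (m(R, x) = ((R*2)*(-5))/2 = ((2*R)*(-5))/2 = (-10*R)/2 = -5*R)
t(B) = B/(-3 + B) (t(B) = (B - 5*0)/(B - 3) = (B + 0)/(-3 + B) = B/(-3 + B))
(447 + 114)*t(-14) = (447 + 114)*(-14/(-3 - 14)) = 561*(-14/(-17)) = 561*(-14*(-1/17)) = 561*(14/17) = 462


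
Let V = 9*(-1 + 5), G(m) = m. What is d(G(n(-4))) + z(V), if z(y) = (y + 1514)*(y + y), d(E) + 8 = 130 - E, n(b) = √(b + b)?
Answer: 111722 - 2*I*√2 ≈ 1.1172e+5 - 2.8284*I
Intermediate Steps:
n(b) = √2*√b (n(b) = √(2*b) = √2*√b)
d(E) = 122 - E (d(E) = -8 + (130 - E) = 122 - E)
V = 36 (V = 9*4 = 36)
z(y) = 2*y*(1514 + y) (z(y) = (1514 + y)*(2*y) = 2*y*(1514 + y))
d(G(n(-4))) + z(V) = (122 - √2*√(-4)) + 2*36*(1514 + 36) = (122 - √2*2*I) + 2*36*1550 = (122 - 2*I*√2) + 111600 = 111722 - 2*I*√2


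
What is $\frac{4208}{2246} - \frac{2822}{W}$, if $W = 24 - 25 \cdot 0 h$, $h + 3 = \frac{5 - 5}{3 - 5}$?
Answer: $- \frac{1559305}{13476} \approx -115.71$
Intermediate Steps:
$h = -3$ ($h = -3 + \frac{5 - 5}{3 - 5} = -3 + \frac{0}{-2} = -3 + 0 \left(- \frac{1}{2}\right) = -3 + 0 = -3$)
$W = 24$ ($W = 24 - 25 \cdot 0 \left(-3\right) = 24 - 0 = 24 + 0 = 24$)
$\frac{4208}{2246} - \frac{2822}{W} = \frac{4208}{2246} - \frac{2822}{24} = 4208 \cdot \frac{1}{2246} - \frac{1411}{12} = \frac{2104}{1123} - \frac{1411}{12} = - \frac{1559305}{13476}$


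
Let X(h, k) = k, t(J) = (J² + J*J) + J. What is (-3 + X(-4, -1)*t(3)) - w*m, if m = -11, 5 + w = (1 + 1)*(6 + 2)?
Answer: 97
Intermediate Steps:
t(J) = J + 2*J² (t(J) = (J² + J²) + J = 2*J² + J = J + 2*J²)
w = 11 (w = -5 + (1 + 1)*(6 + 2) = -5 + 2*8 = -5 + 16 = 11)
(-3 + X(-4, -1)*t(3)) - w*m = (-3 - 3*(1 + 2*3)) - 11*(-11) = (-3 - 3*(1 + 6)) - 1*(-121) = (-3 - 3*7) + 121 = (-3 - 1*21) + 121 = (-3 - 21) + 121 = -24 + 121 = 97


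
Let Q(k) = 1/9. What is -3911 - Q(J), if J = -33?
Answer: -35200/9 ≈ -3911.1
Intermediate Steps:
Q(k) = ⅑
-3911 - Q(J) = -3911 - 1*⅑ = -3911 - ⅑ = -35200/9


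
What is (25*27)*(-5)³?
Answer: -84375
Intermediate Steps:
(25*27)*(-5)³ = 675*(-125) = -84375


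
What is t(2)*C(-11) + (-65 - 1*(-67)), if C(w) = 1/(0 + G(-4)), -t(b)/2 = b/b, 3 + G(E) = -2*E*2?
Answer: 24/13 ≈ 1.8462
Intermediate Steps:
G(E) = -3 - 4*E (G(E) = -3 - 2*E*2 = -3 - 4*E)
t(b) = -2 (t(b) = -2*b/b = -2*1 = -2)
C(w) = 1/13 (C(w) = 1/(0 + (-3 - 4*(-4))) = 1/(0 + (-3 + 16)) = 1/(0 + 13) = 1/13)
t(2)*C(-11) + (-65 - 1*(-67)) = -2*1/13 + (-65 - 1*(-67)) = -2/13 + (-65 + 67) = -2/13 + 2 = 24/13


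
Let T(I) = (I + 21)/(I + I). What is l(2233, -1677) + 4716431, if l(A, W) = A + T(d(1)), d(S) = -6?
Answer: 18874651/4 ≈ 4.7187e+6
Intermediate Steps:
T(I) = (21 + I)/(2*I) (T(I) = (21 + I)/((2*I)) = (21 + I)*(1/(2*I)) = (21 + I)/(2*I))
l(A, W) = -5/4 + A (l(A, W) = A + (1/2)*(21 - 6)/(-6) = A + (1/2)*(-1/6)*15 = A - 5/4 = -5/4 + A)
l(2233, -1677) + 4716431 = (-5/4 + 2233) + 4716431 = 8927/4 + 4716431 = 18874651/4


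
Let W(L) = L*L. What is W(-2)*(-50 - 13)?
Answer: -252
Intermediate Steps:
W(L) = L²
W(-2)*(-50 - 13) = (-2)²*(-50 - 13) = 4*(-63) = -252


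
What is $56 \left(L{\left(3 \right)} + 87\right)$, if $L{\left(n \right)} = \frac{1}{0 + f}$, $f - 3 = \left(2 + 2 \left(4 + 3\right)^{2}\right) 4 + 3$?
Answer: $\frac{141292}{29} \approx 4872.1$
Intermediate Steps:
$f = 406$ ($f = 3 + \left(\left(2 + 2 \left(4 + 3\right)^{2}\right) 4 + 3\right) = 3 + \left(\left(2 + 2 \cdot 7^{2}\right) 4 + 3\right) = 3 + \left(\left(2 + 2 \cdot 49\right) 4 + 3\right) = 3 + \left(\left(2 + 98\right) 4 + 3\right) = 3 + \left(100 \cdot 4 + 3\right) = 3 + \left(400 + 3\right) = 3 + 403 = 406$)
$L{\left(n \right)} = \frac{1}{406}$ ($L{\left(n \right)} = \frac{1}{0 + 406} = \frac{1}{406}$)
$56 \left(L{\left(3 \right)} + 87\right) = 56 \left(\frac{1}{406} + 87\right) = 56 \cdot \frac{35323}{406} = \frac{141292}{29}$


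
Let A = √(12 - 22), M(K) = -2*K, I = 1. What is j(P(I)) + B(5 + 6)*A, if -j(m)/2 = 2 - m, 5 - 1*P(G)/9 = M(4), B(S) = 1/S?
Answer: 230 + I*√10/11 ≈ 230.0 + 0.28748*I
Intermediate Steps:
P(G) = 117 (P(G) = 45 - (-18)*4 = 45 - 9*(-8) = 45 + 72 = 117)
A = I*√10 (A = √(-10) = I*√10 ≈ 3.1623*I)
j(m) = -4 + 2*m (j(m) = -2*(2 - m) = -4 + 2*m)
j(P(I)) + B(5 + 6)*A = (-4 + 2*117) + (I*√10)/(5 + 6) = (-4 + 234) + (I*√10)/11 = 230 + (I*√10)/11 = 230 + I*√10/11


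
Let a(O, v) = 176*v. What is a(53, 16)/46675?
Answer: 2816/46675 ≈ 0.060332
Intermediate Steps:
a(53, 16)/46675 = (176*16)/46675 = 2816*(1/46675) = 2816/46675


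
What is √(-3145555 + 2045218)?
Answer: I*√1100337 ≈ 1049.0*I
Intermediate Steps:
√(-3145555 + 2045218) = √(-1100337) = I*√1100337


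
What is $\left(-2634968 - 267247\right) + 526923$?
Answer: $-2375292$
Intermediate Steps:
$\left(-2634968 - 267247\right) + 526923 = -2902215 + 526923 = -2375292$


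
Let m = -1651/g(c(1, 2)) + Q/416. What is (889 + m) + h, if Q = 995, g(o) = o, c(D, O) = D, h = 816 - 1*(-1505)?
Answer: 649539/416 ≈ 1561.4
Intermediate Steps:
h = 2321 (h = 816 + 1505 = 2321)
m = -685821/416 (m = -1651/1 + 995/416 = -1651*1 + 995*(1/416) = -1651 + 995/416 = -685821/416 ≈ -1648.6)
(889 + m) + h = (889 - 685821/416) + 2321 = -315997/416 + 2321 = 649539/416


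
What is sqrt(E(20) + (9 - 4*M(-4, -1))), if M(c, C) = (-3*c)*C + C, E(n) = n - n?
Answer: sqrt(61) ≈ 7.8102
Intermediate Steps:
E(n) = 0
M(c, C) = C - 3*C*c (M(c, C) = -3*C*c + C = C - 3*C*c)
sqrt(E(20) + (9 - 4*M(-4, -1))) = sqrt(0 + (9 - (-4)*(1 - 3*(-4)))) = sqrt(0 + (9 - (-4)*(1 + 12))) = sqrt(0 + (9 - (-4)*13)) = sqrt(0 + (9 - 4*(-13))) = sqrt(0 + (9 + 52)) = sqrt(0 + 61) = sqrt(61)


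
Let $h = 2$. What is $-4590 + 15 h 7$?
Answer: $-4380$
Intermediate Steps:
$-4590 + 15 h 7 = -4590 + 15 \cdot 2 \cdot 7 = -4590 + 30 \cdot 7 = -4590 + 210 = -4380$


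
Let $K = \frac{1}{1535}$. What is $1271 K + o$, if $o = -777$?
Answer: $- \frac{1191424}{1535} \approx -776.17$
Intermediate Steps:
$K = \frac{1}{1535} \approx 0.00065147$
$1271 K + o = 1271 \cdot \frac{1}{1535} - 777 = \frac{1271}{1535} - 777 = - \frac{1191424}{1535}$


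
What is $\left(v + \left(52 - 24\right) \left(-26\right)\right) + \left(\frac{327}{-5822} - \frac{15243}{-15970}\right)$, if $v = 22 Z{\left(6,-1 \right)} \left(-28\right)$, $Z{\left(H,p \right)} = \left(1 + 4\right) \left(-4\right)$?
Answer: $\frac{269469211959}{23244335} \approx 11593.0$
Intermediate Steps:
$Z{\left(H,p \right)} = -20$ ($Z{\left(H,p \right)} = 5 \left(-4\right) = -20$)
$v = 12320$ ($v = 22 \left(-20\right) \left(-28\right) = \left(-440\right) \left(-28\right) = 12320$)
$\left(v + \left(52 - 24\right) \left(-26\right)\right) + \left(\frac{327}{-5822} - \frac{15243}{-15970}\right) = \left(12320 + \left(52 - 24\right) \left(-26\right)\right) + \left(\frac{327}{-5822} - \frac{15243}{-15970}\right) = \left(12320 + 28 \left(-26\right)\right) + \left(327 \left(- \frac{1}{5822}\right) - - \frac{15243}{15970}\right) = \left(12320 - 728\right) + \left(- \frac{327}{5822} + \frac{15243}{15970}\right) = 11592 + \frac{20880639}{23244335} = \frac{269469211959}{23244335}$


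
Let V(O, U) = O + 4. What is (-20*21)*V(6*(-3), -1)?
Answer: 5880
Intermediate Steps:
V(O, U) = 4 + O
(-20*21)*V(6*(-3), -1) = (-20*21)*(4 + 6*(-3)) = -420*(4 - 18) = -420*(-14) = 5880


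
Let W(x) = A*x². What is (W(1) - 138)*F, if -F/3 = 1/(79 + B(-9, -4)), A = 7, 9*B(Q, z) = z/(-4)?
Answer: 3537/712 ≈ 4.9677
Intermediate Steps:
B(Q, z) = -z/36 (B(Q, z) = (z/(-4))/9 = (z*(-¼))/9 = (-z/4)/9 = -z/36)
W(x) = 7*x²
F = -27/712 (F = -3/(79 - 1/36*(-4)) = -3/(79 + ⅑) = -3/712/9 = -3*9/712 = -27/712 ≈ -0.037921)
(W(1) - 138)*F = (7*1² - 138)*(-27/712) = (7*1 - 138)*(-27/712) = (7 - 138)*(-27/712) = -131*(-27/712) = 3537/712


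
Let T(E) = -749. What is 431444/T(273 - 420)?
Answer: -431444/749 ≈ -576.03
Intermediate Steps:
431444/T(273 - 420) = 431444/(-749) = 431444*(-1/749) = -431444/749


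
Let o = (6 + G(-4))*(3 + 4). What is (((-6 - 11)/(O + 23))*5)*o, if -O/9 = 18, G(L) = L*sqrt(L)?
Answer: 3570/139 - 4760*I/139 ≈ 25.683 - 34.245*I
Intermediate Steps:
G(L) = L**(3/2)
O = -162 (O = -9*18 = -162)
o = 42 - 56*I (o = (6 + (-4)**(3/2))*(3 + 4) = (6 - 8*I)*7 = 42 - 56*I ≈ 42.0 - 56.0*I)
(((-6 - 11)/(O + 23))*5)*o = (((-6 - 11)/(-162 + 23))*5)*(42 - 56*I) = (-17/(-139)*5)*(42 - 56*I) = (-17*(-1/139)*5)*(42 - 56*I) = ((17/139)*5)*(42 - 56*I) = 85*(42 - 56*I)/139 = 3570/139 - 4760*I/139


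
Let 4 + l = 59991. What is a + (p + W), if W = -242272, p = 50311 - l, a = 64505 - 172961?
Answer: -360404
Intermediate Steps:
a = -108456
l = 59987 (l = -4 + 59991 = 59987)
p = -9676 (p = 50311 - 1*59987 = 50311 - 59987 = -9676)
a + (p + W) = -108456 + (-9676 - 242272) = -108456 - 251948 = -360404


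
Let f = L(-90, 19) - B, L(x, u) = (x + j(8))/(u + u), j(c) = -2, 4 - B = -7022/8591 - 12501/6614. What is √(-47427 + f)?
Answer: I*√456927069684693748506/98145146 ≈ 217.8*I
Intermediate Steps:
B = 381123095/56820874 (B = 4 - (-7022/8591 - 12501/6614) = 4 - 1*(-153839599/56820874) = 4 + 153839599/56820874 = 381123095/56820874 ≈ 6.7075)
L(x, u) = (-2 + x)/(2*u) (L(x, u) = (x - 2)/(u + u) = (-2 + x)/((2*u)) = (-2 + x)*(1/(2*u)) = (-2 + x)/(2*u))
f = -9855099009/1079596606 (f = (½)*(-2 - 90)/19 - 1*381123095/56820874 = (½)*(1/19)*(-92) - 381123095/56820874 = -46/19 - 381123095/56820874 = -9855099009/1079596606 ≈ -9.1285)
√(-47427 + f) = √(-47427 - 9855099009/1079596606) = √(-51211883331771/1079596606) = I*√456927069684693748506/98145146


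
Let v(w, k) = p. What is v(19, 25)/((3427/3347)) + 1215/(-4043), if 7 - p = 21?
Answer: -193610699/13855361 ≈ -13.974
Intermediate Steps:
p = -14 (p = 7 - 1*21 = 7 - 21 = -14)
v(w, k) = -14
v(19, 25)/((3427/3347)) + 1215/(-4043) = -14/(3427/3347) + 1215/(-4043) = -14/(3427*(1/3347)) + 1215*(-1/4043) = -14/3427/3347 - 1215/4043 = -14*3347/3427 - 1215/4043 = -46858/3427 - 1215/4043 = -193610699/13855361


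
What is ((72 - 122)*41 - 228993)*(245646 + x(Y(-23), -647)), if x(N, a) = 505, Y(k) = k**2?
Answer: -56871465493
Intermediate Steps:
((72 - 122)*41 - 228993)*(245646 + x(Y(-23), -647)) = ((72 - 122)*41 - 228993)*(245646 + 505) = (-50*41 - 228993)*246151 = (-2050 - 228993)*246151 = -231043*246151 = -56871465493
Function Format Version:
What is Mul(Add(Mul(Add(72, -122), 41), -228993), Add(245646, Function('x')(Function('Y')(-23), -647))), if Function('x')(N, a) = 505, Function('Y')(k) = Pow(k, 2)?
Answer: -56871465493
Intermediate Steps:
Mul(Add(Mul(Add(72, -122), 41), -228993), Add(245646, Function('x')(Function('Y')(-23), -647))) = Mul(Add(Mul(Add(72, -122), 41), -228993), Add(245646, 505)) = Mul(Add(Mul(-50, 41), -228993), 246151) = Mul(Add(-2050, -228993), 246151) = Mul(-231043, 246151) = -56871465493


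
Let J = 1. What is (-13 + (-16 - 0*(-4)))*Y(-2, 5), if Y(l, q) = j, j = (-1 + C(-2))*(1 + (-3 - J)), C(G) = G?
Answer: -261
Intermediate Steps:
j = 9 (j = (-1 - 2)*(1 + (-3 - 1*1)) = -3*(1 + (-3 - 1)) = -3*(1 - 4) = -3*(-3) = 9)
Y(l, q) = 9
(-13 + (-16 - 0*(-4)))*Y(-2, 5) = (-13 + (-16 - 0*(-4)))*9 = (-13 + (-16 - 1*0))*9 = (-13 + (-16 + 0))*9 = (-13 - 16)*9 = -29*9 = -261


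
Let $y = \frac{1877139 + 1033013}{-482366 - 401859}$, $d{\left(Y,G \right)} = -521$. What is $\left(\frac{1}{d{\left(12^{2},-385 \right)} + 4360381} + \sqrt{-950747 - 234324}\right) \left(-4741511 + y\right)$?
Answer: $- \frac{4192565474127}{3855097208500} - \frac{4192565474127 i \sqrt{1185071}}{884225} \approx -1.0875 - 5.1617 \cdot 10^{9} i$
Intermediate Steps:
$y = - \frac{2910152}{884225}$ ($y = \frac{2910152}{-884225} = 2910152 \left(- \frac{1}{884225}\right) = - \frac{2910152}{884225} \approx -3.2912$)
$\left(\frac{1}{d{\left(12^{2},-385 \right)} + 4360381} + \sqrt{-950747 - 234324}\right) \left(-4741511 + y\right) = \left(\frac{1}{-521 + 4360381} + \sqrt{-950747 - 234324}\right) \left(-4741511 - \frac{2910152}{884225}\right) = \left(\frac{1}{4359860} + \sqrt{-1185071}\right) \left(- \frac{4192565474127}{884225}\right) = \left(\frac{1}{4359860} + i \sqrt{1185071}\right) \left(- \frac{4192565474127}{884225}\right) = - \frac{4192565474127}{3855097208500} - \frac{4192565474127 i \sqrt{1185071}}{884225}$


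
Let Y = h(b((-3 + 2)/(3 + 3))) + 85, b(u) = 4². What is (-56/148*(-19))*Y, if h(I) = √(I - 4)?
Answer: 22610/37 + 532*√3/37 ≈ 635.99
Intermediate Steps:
b(u) = 16
h(I) = √(-4 + I)
Y = 85 + 2*√3 (Y = √(-4 + 16) + 85 = √12 + 85 = 2*√3 + 85 = 85 + 2*√3 ≈ 88.464)
(-56/148*(-19))*Y = (-56/148*(-19))*(85 + 2*√3) = (-56*1/148*(-19))*(85 + 2*√3) = (-14/37*(-19))*(85 + 2*√3) = 266*(85 + 2*√3)/37 = 22610/37 + 532*√3/37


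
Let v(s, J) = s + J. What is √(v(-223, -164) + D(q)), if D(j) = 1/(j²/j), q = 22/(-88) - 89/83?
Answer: 5*I*√2989151/439 ≈ 19.692*I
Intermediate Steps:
q = -439/332 (q = 22*(-1/88) - 89*1/83 = -¼ - 89/83 = -439/332 ≈ -1.3223)
v(s, J) = J + s
D(j) = 1/j
√(v(-223, -164) + D(q)) = √((-164 - 223) + 1/(-439/332)) = √(-387 - 332/439) = √(-170225/439) = 5*I*√2989151/439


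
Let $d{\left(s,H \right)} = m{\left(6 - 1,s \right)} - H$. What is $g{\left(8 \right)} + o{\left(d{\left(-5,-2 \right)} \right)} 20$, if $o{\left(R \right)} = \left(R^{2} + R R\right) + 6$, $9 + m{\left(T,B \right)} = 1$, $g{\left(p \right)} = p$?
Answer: $1568$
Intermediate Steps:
$m{\left(T,B \right)} = -8$ ($m{\left(T,B \right)} = -9 + 1 = -8$)
$d{\left(s,H \right)} = -8 - H$
$o{\left(R \right)} = 6 + 2 R^{2}$ ($o{\left(R \right)} = \left(R^{2} + R^{2}\right) + 6 = 2 R^{2} + 6 = 6 + 2 R^{2}$)
$g{\left(8 \right)} + o{\left(d{\left(-5,-2 \right)} \right)} 20 = 8 + \left(6 + 2 \left(-8 - -2\right)^{2}\right) 20 = 8 + \left(6 + 2 \left(-8 + 2\right)^{2}\right) 20 = 8 + \left(6 + 2 \left(-6\right)^{2}\right) 20 = 8 + \left(6 + 2 \cdot 36\right) 20 = 8 + \left(6 + 72\right) 20 = 8 + 78 \cdot 20 = 8 + 1560 = 1568$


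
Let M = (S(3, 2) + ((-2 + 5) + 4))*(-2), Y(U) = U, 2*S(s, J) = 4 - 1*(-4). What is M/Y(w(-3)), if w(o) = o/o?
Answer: -22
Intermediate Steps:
w(o) = 1
S(s, J) = 4 (S(s, J) = (4 - 1*(-4))/2 = (4 + 4)/2 = (1/2)*8 = 4)
M = -22 (M = (4 + ((-2 + 5) + 4))*(-2) = (4 + (3 + 4))*(-2) = (4 + 7)*(-2) = 11*(-2) = -22)
M/Y(w(-3)) = -22/1 = -22*1 = -22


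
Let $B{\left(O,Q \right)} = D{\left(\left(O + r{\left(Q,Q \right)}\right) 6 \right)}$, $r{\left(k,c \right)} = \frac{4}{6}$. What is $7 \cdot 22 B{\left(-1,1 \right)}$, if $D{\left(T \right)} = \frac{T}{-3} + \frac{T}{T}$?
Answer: $\frac{770}{3} \approx 256.67$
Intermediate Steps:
$r{\left(k,c \right)} = \frac{2}{3}$ ($r{\left(k,c \right)} = 4 \cdot \frac{1}{6} = \frac{2}{3}$)
$D{\left(T \right)} = 1 - \frac{T}{3}$ ($D{\left(T \right)} = T \left(- \frac{1}{3}\right) + 1 = - \frac{T}{3} + 1 = 1 - \frac{T}{3}$)
$B{\left(O,Q \right)} = - \frac{1}{3} - 2 O$ ($B{\left(O,Q \right)} = 1 - \frac{\left(O + \frac{2}{3}\right) 6}{3} = 1 - \frac{\left(\frac{2}{3} + O\right) 6}{3} = 1 - \frac{4 + 6 O}{3} = 1 - \left(\frac{4}{3} + 2 O\right) = - \frac{1}{3} - 2 O$)
$7 \cdot 22 B{\left(-1,1 \right)} = 7 \cdot 22 \left(- \frac{1}{3} - -2\right) = 154 \left(- \frac{1}{3} + 2\right) = 154 \cdot \frac{5}{3} = \frac{770}{3}$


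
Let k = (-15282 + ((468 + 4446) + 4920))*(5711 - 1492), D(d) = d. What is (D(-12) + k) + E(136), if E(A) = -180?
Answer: -22985304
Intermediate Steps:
k = -22985112 (k = (-15282 + (4914 + 4920))*4219 = (-15282 + 9834)*4219 = -5448*4219 = -22985112)
(D(-12) + k) + E(136) = (-12 - 22985112) - 180 = -22985124 - 180 = -22985304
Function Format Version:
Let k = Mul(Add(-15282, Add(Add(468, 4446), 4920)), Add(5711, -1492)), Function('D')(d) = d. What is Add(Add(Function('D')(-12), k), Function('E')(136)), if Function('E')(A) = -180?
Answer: -22985304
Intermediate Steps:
k = -22985112 (k = Mul(Add(-15282, Add(4914, 4920)), 4219) = Mul(Add(-15282, 9834), 4219) = Mul(-5448, 4219) = -22985112)
Add(Add(Function('D')(-12), k), Function('E')(136)) = Add(Add(-12, -22985112), -180) = Add(-22985124, -180) = -22985304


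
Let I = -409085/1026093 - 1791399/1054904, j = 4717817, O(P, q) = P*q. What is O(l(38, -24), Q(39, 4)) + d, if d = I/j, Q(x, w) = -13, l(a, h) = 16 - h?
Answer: -2655486506434234845427/5106704815701052824 ≈ -520.00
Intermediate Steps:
I = -2269687376947/1082429610072 (I = -409085*1/1026093 - 1791399*1/1054904 = -409085/1026093 - 1791399/1054904 = -2269687376947/1082429610072 ≈ -2.0968)
d = -2269687376947/5106704815701052824 (d = -2269687376947/1082429610072/4717817 = -2269687376947/1082429610072*1/4717817 = -2269687376947/5106704815701052824 ≈ -4.4445e-7)
O(l(38, -24), Q(39, 4)) + d = (16 - 1*(-24))*(-13) - 2269687376947/5106704815701052824 = (16 + 24)*(-13) - 2269687376947/5106704815701052824 = 40*(-13) - 2269687376947/5106704815701052824 = -520 - 2269687376947/5106704815701052824 = -2655486506434234845427/5106704815701052824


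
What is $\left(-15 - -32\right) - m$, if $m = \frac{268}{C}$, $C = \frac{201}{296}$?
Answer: $- \frac{1133}{3} \approx -377.67$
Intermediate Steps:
$C = \frac{201}{296}$ ($C = 201 \cdot \frac{1}{296} = \frac{201}{296} \approx 0.67905$)
$m = \frac{1184}{3}$ ($m = \frac{268}{\frac{201}{296}} = 268 \cdot \frac{296}{201} = \frac{1184}{3} \approx 394.67$)
$\left(-15 - -32\right) - m = \left(-15 - -32\right) - \frac{1184}{3} = \left(-15 + 32\right) - \frac{1184}{3} = 17 - \frac{1184}{3} = - \frac{1133}{3}$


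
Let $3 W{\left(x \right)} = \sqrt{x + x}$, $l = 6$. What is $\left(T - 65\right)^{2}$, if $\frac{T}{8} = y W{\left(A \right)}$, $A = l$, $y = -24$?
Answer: $53377 + 16640 \sqrt{3} \approx 82198.0$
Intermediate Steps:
$A = 6$
$W{\left(x \right)} = \frac{\sqrt{2} \sqrt{x}}{3}$ ($W{\left(x \right)} = \frac{\sqrt{x + x}}{3} = \frac{\sqrt{2 x}}{3} = \frac{\sqrt{2} \sqrt{x}}{3}$)
$T = - 128 \sqrt{3}$ ($T = 8 \left(- 24 \frac{\sqrt{2} \sqrt{6}}{3}\right) = 8 \left(- 24 \frac{2 \sqrt{3}}{3}\right) = 8 \left(- 16 \sqrt{3}\right) = - 128 \sqrt{3} \approx -221.7$)
$\left(T - 65\right)^{2} = \left(- 128 \sqrt{3} - 65\right)^{2} = \left(-65 - 128 \sqrt{3}\right)^{2}$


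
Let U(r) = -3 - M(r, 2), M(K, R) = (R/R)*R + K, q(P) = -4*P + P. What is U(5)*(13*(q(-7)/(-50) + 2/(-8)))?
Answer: 871/10 ≈ 87.100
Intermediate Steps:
q(P) = -3*P
M(K, R) = K + R (M(K, R) = 1*R + K = R + K = K + R)
U(r) = -5 - r (U(r) = -3 - (r + 2) = -3 - (2 + r) = -3 + (-2 - r) = -5 - r)
U(5)*(13*(q(-7)/(-50) + 2/(-8))) = (-5 - 1*5)*(13*(-3*(-7)/(-50) + 2/(-8))) = (-5 - 5)*(13*(21*(-1/50) + 2*(-1/8))) = -130*(-21/50 - 1/4) = -130*(-67)/100 = -10*(-871/100) = 871/10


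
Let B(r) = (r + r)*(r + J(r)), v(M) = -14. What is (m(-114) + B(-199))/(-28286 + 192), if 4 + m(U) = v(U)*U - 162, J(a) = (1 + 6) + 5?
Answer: -3448/1277 ≈ -2.7001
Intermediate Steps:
J(a) = 12 (J(a) = 7 + 5 = 12)
m(U) = -166 - 14*U (m(U) = -4 + (-14*U - 162) = -4 + (-162 - 14*U) = -166 - 14*U)
B(r) = 2*r*(12 + r) (B(r) = (r + r)*(r + 12) = (2*r)*(12 + r) = 2*r*(12 + r))
(m(-114) + B(-199))/(-28286 + 192) = ((-166 - 14*(-114)) + 2*(-199)*(12 - 199))/(-28286 + 192) = ((-166 + 1596) + 2*(-199)*(-187))/(-28094) = (1430 + 74426)*(-1/28094) = 75856*(-1/28094) = -3448/1277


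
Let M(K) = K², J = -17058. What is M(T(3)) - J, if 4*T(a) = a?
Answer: 272937/16 ≈ 17059.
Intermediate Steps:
T(a) = a/4
M(T(3)) - J = ((¼)*3)² - 1*(-17058) = (¾)² + 17058 = 9/16 + 17058 = 272937/16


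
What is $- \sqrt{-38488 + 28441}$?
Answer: $- i \sqrt{10047} \approx - 100.23 i$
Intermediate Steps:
$- \sqrt{-38488 + 28441} = - \sqrt{-10047} = - i \sqrt{10047}$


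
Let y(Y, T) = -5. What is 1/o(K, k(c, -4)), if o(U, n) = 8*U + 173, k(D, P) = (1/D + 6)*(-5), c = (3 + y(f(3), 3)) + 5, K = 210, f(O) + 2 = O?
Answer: 1/1853 ≈ 0.00053967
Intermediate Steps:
f(O) = -2 + O
c = 3 (c = (3 - 5) + 5 = -2 + 5 = 3)
k(D, P) = -30 - 5/D (k(D, P) = (6 + 1/D)*(-5) = -30 - 5/D)
o(U, n) = 173 + 8*U
1/o(K, k(c, -4)) = 1/(173 + 8*210) = 1/(173 + 1680) = 1/1853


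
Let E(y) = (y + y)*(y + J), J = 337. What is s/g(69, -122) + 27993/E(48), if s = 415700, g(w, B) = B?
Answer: -365734687/107360 ≈ -3406.6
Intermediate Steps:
E(y) = 2*y*(337 + y) (E(y) = (y + y)*(y + 337) = (2*y)*(337 + y) = 2*y*(337 + y))
s/g(69, -122) + 27993/E(48) = 415700/(-122) + 27993/((2*48*(337 + 48))) = 415700*(-1/122) + 27993/((2*48*385)) = -207850/61 + 27993/36960 = -207850/61 + 27993*(1/36960) = -207850/61 + 1333/1760 = -365734687/107360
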